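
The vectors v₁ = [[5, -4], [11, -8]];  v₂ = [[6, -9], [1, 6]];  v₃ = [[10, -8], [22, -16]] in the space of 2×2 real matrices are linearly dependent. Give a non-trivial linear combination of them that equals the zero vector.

Write each element as a vector in ℝ⁴ using {E₁₁, E₁₂, E₂₁, E₂₂}.
Solve the homogeneous system with v₁, v₂, v₃ as columns by row-reducing the coefficient matrix.
The free variable yields coefficients (2, 0, -1) (any nonzero multiple also works).

2v₁ - v₃ = 0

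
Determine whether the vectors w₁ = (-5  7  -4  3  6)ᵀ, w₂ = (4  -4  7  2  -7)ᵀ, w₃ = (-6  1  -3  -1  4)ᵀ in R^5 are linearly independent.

linearly independent

Row-reduce the matrix whose columns are w₁, w₂, w₃.
The reduction yields 3 nonzero rows, so the rank is 3.
Since rank = 3 (the number of vectors), the set is linearly independent.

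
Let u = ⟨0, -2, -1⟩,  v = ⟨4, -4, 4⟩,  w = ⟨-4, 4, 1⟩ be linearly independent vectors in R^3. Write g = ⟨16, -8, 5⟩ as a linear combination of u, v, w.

g = -4u + v - 3w

Write g = α₁u + … + α₃w and equate components.
Row-reducing the augmented matrix gives the unique coefficients (α₁, α₂, α₃) = (-4, 1, -3).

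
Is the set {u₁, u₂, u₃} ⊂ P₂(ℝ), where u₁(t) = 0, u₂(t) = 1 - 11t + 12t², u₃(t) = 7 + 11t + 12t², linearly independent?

Take coordinates with respect to the standard basis {1, t, t²}.
One of the vectors is the zero vector, so the set is linearly dependent.

linearly dependent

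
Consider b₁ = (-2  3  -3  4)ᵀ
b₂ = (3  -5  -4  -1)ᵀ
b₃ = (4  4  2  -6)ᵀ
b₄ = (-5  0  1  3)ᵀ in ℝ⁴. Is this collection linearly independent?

Form the 4×4 matrix with these as columns; its determinant is 396.
A nonzero determinant means the columns are linearly independent.

linearly independent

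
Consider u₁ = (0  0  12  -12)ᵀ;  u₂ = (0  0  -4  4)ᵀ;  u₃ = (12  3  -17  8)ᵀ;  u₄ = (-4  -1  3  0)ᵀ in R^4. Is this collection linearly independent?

One vector is a scalar multiple of another, so the set is dependent.

linearly dependent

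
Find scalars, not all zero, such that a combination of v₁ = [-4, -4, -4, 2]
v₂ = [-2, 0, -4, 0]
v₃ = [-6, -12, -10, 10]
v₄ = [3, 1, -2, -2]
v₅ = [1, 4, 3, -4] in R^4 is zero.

v₁ - v₃ - 2v₅ = 0

Write the vectors as columns of a matrix and find a nonzero vector in its null space.
The free variable yields coefficients (1, 0, -1, 0, -2) (any nonzero multiple also works).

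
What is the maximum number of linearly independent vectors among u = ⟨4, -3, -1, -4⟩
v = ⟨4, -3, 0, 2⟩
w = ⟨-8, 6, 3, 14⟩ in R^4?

Apply Gaussian elimination to the matrix whose rows are u, v, w.
There are 2 pivot columns, so rank = 2.

2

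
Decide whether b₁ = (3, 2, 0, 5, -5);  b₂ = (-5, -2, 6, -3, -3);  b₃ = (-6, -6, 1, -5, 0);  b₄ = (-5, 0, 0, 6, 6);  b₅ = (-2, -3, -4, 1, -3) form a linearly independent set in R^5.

Form the 5×5 matrix with these as columns; its determinant is -5320.
A nonzero determinant means the columns are linearly independent.

linearly independent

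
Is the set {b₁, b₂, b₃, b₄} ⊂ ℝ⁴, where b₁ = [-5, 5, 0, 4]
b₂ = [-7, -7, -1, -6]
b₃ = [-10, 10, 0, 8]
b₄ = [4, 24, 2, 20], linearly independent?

One vector is a scalar multiple of another, so the set is dependent.

linearly dependent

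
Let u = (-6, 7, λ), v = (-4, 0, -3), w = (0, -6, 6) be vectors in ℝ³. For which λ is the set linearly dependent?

λ = -23/2

Place the vectors as rows of a 3×3 matrix; dependence ⇔ determinant zero.
Expanding, det = 24*λ + 276.
Setting this to zero gives λ = -23/2.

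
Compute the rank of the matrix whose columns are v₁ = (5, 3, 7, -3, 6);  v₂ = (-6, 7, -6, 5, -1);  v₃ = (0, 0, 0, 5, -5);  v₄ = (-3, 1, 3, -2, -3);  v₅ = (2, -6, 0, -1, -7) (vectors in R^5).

Apply Gaussian elimination to the matrix whose rows are v₁, v₂, v₃, v₄, v₅.
There are 5 pivot columns, so rank = 5.

rank 5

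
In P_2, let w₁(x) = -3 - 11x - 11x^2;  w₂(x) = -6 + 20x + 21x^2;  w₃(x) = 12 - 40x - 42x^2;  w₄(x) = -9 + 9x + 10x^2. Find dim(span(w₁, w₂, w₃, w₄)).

2

Pass to coordinate vectors with respect to the basis {1, x, x^2}.
Put the 3×4 matrix [w₁|w₂|w₃|w₄] into echelon form.
There are 2 pivot columns, so rank = 2.
(With 4 elements in a 3-dimensional space the rank is at most 3.)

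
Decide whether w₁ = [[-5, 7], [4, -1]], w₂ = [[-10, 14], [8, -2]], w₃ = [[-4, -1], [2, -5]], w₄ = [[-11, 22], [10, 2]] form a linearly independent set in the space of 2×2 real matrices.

linearly dependent

Take coordinates with respect to the standard basis {E₁₁, E₁₂, E₂₁, E₂₂}.
One vector is a scalar multiple of another, so the set is dependent.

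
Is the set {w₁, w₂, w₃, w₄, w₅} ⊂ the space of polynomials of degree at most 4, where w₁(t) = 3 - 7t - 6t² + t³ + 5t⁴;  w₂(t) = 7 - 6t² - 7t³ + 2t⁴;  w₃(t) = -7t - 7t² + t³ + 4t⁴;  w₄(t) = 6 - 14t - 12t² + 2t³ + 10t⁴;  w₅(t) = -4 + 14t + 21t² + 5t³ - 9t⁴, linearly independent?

linearly dependent

Take coordinates with respect to the standard basis {1, t, …, t⁴}.
One vector is a scalar multiple of another, so the set is dependent.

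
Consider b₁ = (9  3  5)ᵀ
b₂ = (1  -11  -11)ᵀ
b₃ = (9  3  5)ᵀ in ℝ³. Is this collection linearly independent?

linearly dependent

Two of the vectors are equal, giving an immediate dependence.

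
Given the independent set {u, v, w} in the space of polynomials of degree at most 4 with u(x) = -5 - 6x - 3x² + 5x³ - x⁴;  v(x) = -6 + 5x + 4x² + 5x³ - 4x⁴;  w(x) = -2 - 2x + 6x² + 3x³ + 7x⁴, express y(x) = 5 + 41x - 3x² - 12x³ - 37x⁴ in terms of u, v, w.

y = -3u + 3v - 4w

Identify each element with its coordinate vector in ℝ⁵ via {1, x, …, x⁴}.
Solve the system with u, v, w as columns and y as the right-hand side.
Row-reducing the augmented matrix gives the unique coefficients (c₁, c₂, c₃) = (-3, 3, -4).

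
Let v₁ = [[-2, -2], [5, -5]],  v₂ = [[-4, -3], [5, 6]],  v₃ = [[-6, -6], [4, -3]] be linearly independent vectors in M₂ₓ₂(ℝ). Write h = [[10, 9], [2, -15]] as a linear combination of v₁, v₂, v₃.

h = 3v₁ - v₂ - 2v₃

Work in coordinates with respect to the standard basis {E₁₁, E₁₂, E₂₁, E₂₂}.
Since v₁, v₂, v₃ are independent, the coefficients expressing h are uniquely determined by a linear system.
Back-substitution yields (α₁, α₂, α₃) = (3, -1, -2).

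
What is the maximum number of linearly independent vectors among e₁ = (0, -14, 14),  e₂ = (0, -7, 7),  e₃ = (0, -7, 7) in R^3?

1

Put the 3×3 matrix [e₁|e₂|e₃] into echelon form.
The echelon form has 1 nonzero row, so the rank is 1.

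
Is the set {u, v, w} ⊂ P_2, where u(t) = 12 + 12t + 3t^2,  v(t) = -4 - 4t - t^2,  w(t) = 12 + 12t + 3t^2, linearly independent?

linearly dependent

Write each element as a coordinate vector in ℝ³ using {1, t, t^2}.
The matrix [u|v|w] has determinant 0.
A zero determinant means the columns are linearly dependent.
Indeed u + 3v = 0.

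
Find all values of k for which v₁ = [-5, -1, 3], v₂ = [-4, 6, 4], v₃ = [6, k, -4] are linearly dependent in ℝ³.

Place the vectors as rows of a 3×3 matrix; dependence ⇔ determinant zero.
The determinant works out to 8*k + 4.
Solving 8*k + 4 = 0 yields k = -1/2.

k = -1/2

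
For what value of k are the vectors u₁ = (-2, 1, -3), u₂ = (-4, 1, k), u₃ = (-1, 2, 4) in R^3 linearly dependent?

The vectors are dependent exactly when the determinant of the matrix with rows u₁, u₂, u₃ vanishes.
The determinant works out to 3*k + 29.
Setting this to zero gives k = -29/3.

k = -29/3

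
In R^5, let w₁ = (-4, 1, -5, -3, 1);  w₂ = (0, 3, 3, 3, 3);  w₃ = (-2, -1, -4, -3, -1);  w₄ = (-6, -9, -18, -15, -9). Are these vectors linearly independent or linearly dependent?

linearly dependent

Row-reduce the matrix whose columns are w₁, w₂, w₃, w₄.
The reduction yields 2 nonzero rows, so the rank is 2.
Since rank 2 < 4, the set is linearly dependent.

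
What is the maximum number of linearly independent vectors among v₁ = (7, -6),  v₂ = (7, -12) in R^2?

Row-reduce the 2×2 matrix with these as rows.
There are 2 pivot columns, so rank = 2.

2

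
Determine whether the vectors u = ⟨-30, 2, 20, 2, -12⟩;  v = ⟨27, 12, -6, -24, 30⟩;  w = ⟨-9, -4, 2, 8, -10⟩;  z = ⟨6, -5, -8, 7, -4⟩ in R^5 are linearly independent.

linearly dependent

Row-reduce the matrix whose columns are u, v, w, z.
The reduction yields 2 nonzero rows, so the rank is 2.
Since rank 2 < 4, the set is linearly dependent.
Indeed v + 3w = 0.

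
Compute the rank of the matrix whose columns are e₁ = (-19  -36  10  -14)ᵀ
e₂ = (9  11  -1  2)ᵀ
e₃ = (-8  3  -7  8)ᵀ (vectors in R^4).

Put the 4×3 matrix [e₁|e₂|e₃] into echelon form.
There are 2 pivot columns, so rank = 2.

rank 2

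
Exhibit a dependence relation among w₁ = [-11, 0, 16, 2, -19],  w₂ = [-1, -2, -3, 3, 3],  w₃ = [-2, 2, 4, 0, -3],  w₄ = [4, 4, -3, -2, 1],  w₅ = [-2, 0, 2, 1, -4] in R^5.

w₁ + w₂ - w₃ + w₄ - 3w₅ = 0

Set up α₁w₁ + … + α₅w₅ = 0 and solve the homogeneous system.
A generator of the null space is (1, 1, -1, 1, -3).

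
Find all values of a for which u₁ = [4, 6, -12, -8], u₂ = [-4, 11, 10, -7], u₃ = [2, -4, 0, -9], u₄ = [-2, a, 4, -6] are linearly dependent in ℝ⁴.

a = 48/5

Dependence holds iff the 4×4 matrix [u₁ u₂ u₃ u₄] is singular.
Expanding, det = 400*a - 3840.
Solving 400*a - 3840 = 0 yields a = 48/5.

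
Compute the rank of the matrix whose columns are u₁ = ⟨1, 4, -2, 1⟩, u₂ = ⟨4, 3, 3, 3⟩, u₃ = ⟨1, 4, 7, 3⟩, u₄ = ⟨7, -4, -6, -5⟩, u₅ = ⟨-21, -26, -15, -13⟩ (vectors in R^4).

Row-reduce the 5×4 matrix with these as rows.
The echelon form has 4 nonzero rows, so the rank is 4.
(With 5 elements in a 4-dimensional space the rank is at most 4.)

4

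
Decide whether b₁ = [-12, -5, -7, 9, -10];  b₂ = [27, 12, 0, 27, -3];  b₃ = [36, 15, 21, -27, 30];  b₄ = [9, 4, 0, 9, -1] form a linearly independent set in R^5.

linearly dependent

One vector is a scalar multiple of another, so the set is dependent.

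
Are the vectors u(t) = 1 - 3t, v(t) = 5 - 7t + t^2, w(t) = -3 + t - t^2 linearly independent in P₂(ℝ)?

linearly dependent

Write each element as a coordinate vector in ℝ³ using {1, t, t^2}.
Form the 3×3 matrix with these as columns; its determinant is 0.
A zero determinant means the columns are linearly dependent.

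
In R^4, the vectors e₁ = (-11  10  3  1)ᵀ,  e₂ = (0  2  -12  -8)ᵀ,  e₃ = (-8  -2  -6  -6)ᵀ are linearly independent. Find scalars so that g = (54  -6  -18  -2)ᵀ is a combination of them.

Since e₁, e₂, e₃ are independent, the coefficients expressing g are uniquely determined by a linear system.
Row-reducing the augmented matrix gives the unique coefficients (α₁, α₂, α₃) = (-2, 3, -4).

g = -2e₁ + 3e₂ - 4e₃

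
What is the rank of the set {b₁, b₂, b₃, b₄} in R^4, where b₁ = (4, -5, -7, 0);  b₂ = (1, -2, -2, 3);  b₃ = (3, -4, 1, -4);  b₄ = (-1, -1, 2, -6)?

rank 4

Form the matrix with b₁, b₂, b₃, b₄ as columns and reduce.
The echelon form has 4 nonzero rows, so the rank is 4.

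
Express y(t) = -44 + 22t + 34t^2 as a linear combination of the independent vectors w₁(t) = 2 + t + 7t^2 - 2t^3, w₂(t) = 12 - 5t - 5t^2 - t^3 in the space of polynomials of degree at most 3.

Take coordinate vectors relative to {1, t, …, t^3}.
Solve the system with w₁, w₂ as columns and y as the right-hand side.
The system has the unique solution (α₁, α₂) = (2, -4).

y = 2w₁ - 4w₂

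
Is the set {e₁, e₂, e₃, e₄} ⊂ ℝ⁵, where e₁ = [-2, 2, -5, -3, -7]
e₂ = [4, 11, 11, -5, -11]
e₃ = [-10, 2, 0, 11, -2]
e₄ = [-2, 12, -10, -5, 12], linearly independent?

Place the vectors as rows of a 4×5 matrix and reduce to echelon form.
The reduction yields 4 nonzero rows, so the rank is 4.
Since rank = 4 (the number of vectors), the set is linearly independent.

linearly independent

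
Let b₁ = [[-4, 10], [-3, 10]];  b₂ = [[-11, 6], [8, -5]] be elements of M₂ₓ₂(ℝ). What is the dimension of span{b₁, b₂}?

dim = 2

Represent each element by its coordinate vector in ℝ⁴.
Put the 4×2 matrix [b₁|b₂] into echelon form.
Reduction leaves 2 leading entries, giving rank 2.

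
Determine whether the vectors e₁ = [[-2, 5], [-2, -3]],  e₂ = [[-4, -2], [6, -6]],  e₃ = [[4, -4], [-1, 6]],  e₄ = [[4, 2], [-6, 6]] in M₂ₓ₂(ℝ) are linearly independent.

Take coordinates with respect to the standard basis {E₁₁, E₁₂, E₂₁, E₂₂}.
Row-reduce the matrix whose columns are e₁, e₂, e₃, e₄.
The reduction yields 2 nonzero rows, so the rank is 2.
Since rank 2 < 4, the set is linearly dependent.
Indeed 2e₁ + e₂ + 2e₃ = 0.

linearly dependent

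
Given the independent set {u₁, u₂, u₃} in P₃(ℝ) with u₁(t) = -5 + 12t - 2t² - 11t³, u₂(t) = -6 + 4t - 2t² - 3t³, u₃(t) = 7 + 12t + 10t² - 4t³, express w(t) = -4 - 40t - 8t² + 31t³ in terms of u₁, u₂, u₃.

Take coordinate vectors relative to {1, t, …, t³}.
Solve the system with u₁, u₂, u₃ as columns and w as the right-hand side.
Back-substitution yields (c₁, c₂, c₃) = (-3, 2, -1).

w = -3u₁ + 2u₂ - u₃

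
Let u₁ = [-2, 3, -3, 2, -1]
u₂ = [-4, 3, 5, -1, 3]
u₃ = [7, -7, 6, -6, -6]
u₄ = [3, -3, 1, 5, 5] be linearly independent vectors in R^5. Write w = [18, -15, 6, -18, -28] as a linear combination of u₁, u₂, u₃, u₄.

w = 2u₁ - u₂ + 3u₃ - u₄

Since u₁, u₂, u₃, u₄ are independent, the coefficients expressing w are uniquely determined by a linear system.
The system has the unique solution (a₁, …, a₄) = (2, -1, 3, -1).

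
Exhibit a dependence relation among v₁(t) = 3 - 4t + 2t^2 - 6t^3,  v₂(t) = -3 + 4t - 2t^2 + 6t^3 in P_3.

Pass to coordinate vectors relative to the basis {1, t, …, t^3}.
Write the vectors as columns of a matrix and find a nonzero vector in its null space.
The free variable yields coefficients (1, 1) (any nonzero multiple also works).

v₁ + v₂ = 0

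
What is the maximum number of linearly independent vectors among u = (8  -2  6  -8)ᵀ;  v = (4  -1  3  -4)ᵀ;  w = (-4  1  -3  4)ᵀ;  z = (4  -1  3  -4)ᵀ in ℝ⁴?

1

Form the matrix with u, v, w, z as columns and reduce.
The echelon form has 1 nonzero row, so the rank is 1.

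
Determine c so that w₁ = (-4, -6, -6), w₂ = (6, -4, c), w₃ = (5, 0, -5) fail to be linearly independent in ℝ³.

c = -38/3

Dependence holds iff the 3×3 matrix [w₁ w₂ w₃] is singular.
The determinant works out to -30*c - 380.
This vanishes exactly when c = -38/3.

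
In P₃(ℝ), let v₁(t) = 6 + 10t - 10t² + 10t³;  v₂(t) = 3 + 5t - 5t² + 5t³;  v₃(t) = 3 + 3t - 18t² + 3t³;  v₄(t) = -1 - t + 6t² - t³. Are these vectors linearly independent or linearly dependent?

linearly dependent

Take coordinates with respect to the standard basis {1, t, …, t³}.
One vector is a scalar multiple of another, so the set is dependent.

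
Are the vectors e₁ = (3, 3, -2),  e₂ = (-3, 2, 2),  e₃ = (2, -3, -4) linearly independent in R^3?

linearly independent

Form the 3×3 matrix with these as columns; its determinant is -40.
A nonzero determinant means the columns are linearly independent.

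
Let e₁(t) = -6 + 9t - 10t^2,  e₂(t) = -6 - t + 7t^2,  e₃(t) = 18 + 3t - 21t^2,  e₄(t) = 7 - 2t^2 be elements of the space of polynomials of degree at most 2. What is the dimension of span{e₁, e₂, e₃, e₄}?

3

Represent each element by its coordinate vector in ℝ³.
Put the 3×4 matrix [e₁|e₂|e₃|e₄] into echelon form.
Exactly 3 pivots survive; hence the rank is 3.
(With 4 elements in a 3-dimensional space the rank is at most 3.)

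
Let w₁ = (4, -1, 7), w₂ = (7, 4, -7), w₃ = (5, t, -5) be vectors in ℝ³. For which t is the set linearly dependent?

Place the vectors as rows of a 3×3 matrix; dependence ⇔ determinant zero.
Expanding, det = 77*t - 220.
Setting this to zero gives t = 20/7.

t = 20/7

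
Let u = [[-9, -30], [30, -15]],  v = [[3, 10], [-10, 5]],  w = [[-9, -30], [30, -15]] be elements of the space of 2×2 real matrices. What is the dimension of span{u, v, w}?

dim = 1

Use coordinates relative to {E₁₁, E₁₂, E₂₁, E₂₂}.
Apply Gaussian elimination to the matrix whose rows are u, v, w.
There is 1 pivot column, so rank = 1.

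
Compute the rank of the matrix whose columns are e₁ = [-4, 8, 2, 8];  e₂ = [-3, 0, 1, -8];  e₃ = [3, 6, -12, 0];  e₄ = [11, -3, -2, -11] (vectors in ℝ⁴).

rank 4

Form the matrix with e₁, e₂, e₃, e₄ as columns and reduce.
Reduction leaves 4 leading entries, giving rank 4.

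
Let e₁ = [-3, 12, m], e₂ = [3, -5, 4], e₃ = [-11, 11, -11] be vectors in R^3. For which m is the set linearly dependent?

m = -15/2

The set is linearly dependent precisely when det[e₁; e₂; e₃] = 0.
Expanding, det = -22*m - 165.
Solving -22*m - 165 = 0 yields m = -15/2.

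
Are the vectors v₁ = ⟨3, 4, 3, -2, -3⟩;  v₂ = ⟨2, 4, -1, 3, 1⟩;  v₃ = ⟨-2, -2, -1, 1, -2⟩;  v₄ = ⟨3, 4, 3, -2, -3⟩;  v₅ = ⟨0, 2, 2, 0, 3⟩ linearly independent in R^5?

Two of the vectors are equal, giving an immediate dependence.

linearly dependent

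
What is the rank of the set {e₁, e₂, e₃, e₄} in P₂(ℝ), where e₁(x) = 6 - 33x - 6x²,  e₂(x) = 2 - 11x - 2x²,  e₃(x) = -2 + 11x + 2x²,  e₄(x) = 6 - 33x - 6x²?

Use coordinates relative to {1, x, x²}.
Row-reduce the 4×3 matrix with these as rows.
There is 1 pivot column, so rank = 1.
(With 4 elements in a 3-dimensional space the rank is at most 3.)

rank 1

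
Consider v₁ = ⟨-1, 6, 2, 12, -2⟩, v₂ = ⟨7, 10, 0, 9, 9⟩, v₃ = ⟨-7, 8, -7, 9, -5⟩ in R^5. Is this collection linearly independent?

Row-reduce the matrix whose columns are v₁, v₂, v₃.
The reduction yields 3 nonzero rows, so the rank is 3.
Since rank = 3 (the number of vectors), the set is linearly independent.

linearly independent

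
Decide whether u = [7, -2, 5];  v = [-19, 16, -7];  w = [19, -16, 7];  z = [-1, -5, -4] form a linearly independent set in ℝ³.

linearly dependent

There are 4 vectors in a 3-dimensional space, so they cannot be linearly independent.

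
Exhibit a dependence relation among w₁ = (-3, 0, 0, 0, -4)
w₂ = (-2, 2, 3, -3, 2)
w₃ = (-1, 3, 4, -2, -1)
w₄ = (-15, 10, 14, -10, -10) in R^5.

Row-reduce the matrix with w₁, w₂, w₃, w₄ as columns; the null space gives the coefficients.
The free variable yields coefficients (3, 2, 2, -1) (any nonzero multiple also works).

3w₁ + 2w₂ + 2w₃ - w₄ = 0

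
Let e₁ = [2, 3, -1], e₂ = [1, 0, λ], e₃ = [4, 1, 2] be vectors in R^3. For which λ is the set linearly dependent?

λ = 7/10

Place the vectors as rows of a 3×3 matrix; dependence ⇔ determinant zero.
Expanding, det = 10*λ - 7.
This vanishes exactly when λ = 7/10.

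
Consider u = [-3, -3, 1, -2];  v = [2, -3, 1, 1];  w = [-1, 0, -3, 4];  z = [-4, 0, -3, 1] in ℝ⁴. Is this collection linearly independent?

linearly independent

The matrix [u|v|w|z] has determinant 54.
A nonzero determinant means the columns are linearly independent.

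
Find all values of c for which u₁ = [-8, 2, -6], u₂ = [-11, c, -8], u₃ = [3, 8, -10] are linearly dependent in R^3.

Place the vectors as rows of a 3×3 matrix; dependence ⇔ determinant zero.
Expanding, det = 98*c - 252.
Setting this to zero gives c = 18/7.

c = 18/7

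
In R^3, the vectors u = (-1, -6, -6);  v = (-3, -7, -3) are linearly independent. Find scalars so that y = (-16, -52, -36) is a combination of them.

Write y = c₁u + c₂v and equate components.
Row-reducing the augmented matrix gives the unique coefficients (c₁, c₂) = (4, 4).

y = 4u + 4v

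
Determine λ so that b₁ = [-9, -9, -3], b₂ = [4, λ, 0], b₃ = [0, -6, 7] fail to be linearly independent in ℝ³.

λ = 36/7

The vectors are dependent exactly when the determinant of the matrix with rows b₁, b₂, b₃ vanishes.
Expanding, det = 324 - 63*λ.
Solving 324 - 63*λ = 0 yields λ = 36/7.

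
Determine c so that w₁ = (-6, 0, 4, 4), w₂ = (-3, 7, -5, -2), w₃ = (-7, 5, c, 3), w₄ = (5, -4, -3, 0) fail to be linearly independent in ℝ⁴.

The vectors are dependent exactly when the determinant of the matrix with rows w₁, w₂, w₃, w₄ vanishes.
The determinant works out to -44*c - 198.
Setting this to zero gives c = -9/2.

c = -9/2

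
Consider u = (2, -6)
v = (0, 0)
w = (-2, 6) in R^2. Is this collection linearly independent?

There are 3 vectors in a 2-dimensional space, so they cannot be linearly independent.

linearly dependent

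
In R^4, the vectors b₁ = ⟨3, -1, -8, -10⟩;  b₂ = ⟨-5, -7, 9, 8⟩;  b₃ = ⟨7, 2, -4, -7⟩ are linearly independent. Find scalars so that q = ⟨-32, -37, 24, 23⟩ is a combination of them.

Write q = c₁b₁ + … + c₃b₃ and equate components.
Back-substitution yields (c₁, c₂, c₃) = (3, 4, -3).

q = 3b₁ + 4b₂ - 3b₃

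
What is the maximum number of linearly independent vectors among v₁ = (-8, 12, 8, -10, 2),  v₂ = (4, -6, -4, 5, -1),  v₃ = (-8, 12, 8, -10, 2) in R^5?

1

Form the matrix with v₁, v₂, v₃ as columns and reduce.
The echelon form has 1 nonzero row, so the rank is 1.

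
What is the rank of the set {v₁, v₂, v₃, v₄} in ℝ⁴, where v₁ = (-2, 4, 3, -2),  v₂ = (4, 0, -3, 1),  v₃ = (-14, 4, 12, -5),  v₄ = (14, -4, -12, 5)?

Apply Gaussian elimination to the matrix whose rows are v₁, v₂, v₃, v₄.
The echelon form has 2 nonzero rows, so the rank is 2.

rank 2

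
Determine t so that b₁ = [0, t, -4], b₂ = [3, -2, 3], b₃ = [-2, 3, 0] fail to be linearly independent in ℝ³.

t = -10/3

The set is linearly dependent precisely when det[b₁; b₂; b₃] = 0.
Expanding, det = -6*t - 20.
This vanishes exactly when t = -10/3.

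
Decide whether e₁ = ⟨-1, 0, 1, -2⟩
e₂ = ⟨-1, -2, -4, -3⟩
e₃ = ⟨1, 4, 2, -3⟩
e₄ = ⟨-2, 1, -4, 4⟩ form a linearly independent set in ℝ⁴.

Form the 4×4 matrix with these as columns; its determinant is -224.
A nonzero determinant means the columns are linearly independent.

linearly independent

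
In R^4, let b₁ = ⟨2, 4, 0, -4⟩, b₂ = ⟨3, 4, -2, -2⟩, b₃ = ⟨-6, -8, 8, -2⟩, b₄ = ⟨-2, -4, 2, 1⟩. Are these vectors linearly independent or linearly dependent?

linearly dependent

Form the 4×4 matrix with these as columns; its determinant is 0.
A zero determinant means the columns are linearly dependent.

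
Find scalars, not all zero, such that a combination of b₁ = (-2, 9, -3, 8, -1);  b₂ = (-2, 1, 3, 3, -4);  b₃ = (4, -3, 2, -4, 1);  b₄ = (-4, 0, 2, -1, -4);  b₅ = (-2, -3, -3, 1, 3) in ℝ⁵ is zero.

Solve the homogeneous system with b₁, b₂, b₃, b₄, b₅ as columns by row-reducing the coefficient matrix.
The free variable yields coefficients (1, 0, 2, 1, 1) (any nonzero multiple also works).

b₁ + 2b₃ + b₄ + b₅ = 0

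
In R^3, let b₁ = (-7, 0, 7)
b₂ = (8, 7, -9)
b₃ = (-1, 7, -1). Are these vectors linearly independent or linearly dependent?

linearly independent

The matrix [b₁|b₂|b₃] has determinant 49.
A nonzero determinant means the columns are linearly independent.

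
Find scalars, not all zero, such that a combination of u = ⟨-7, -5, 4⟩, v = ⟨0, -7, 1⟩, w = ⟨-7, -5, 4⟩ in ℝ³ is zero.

u - w = 0

Write the vectors as columns of a matrix and find a nonzero vector in its null space.
One solution (up to scaling) is (1, 0, -1).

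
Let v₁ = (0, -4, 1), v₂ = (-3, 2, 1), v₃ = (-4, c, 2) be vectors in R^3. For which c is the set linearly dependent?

c = 0

The vectors are dependent exactly when the determinant of the matrix with rows v₁, v₂, v₃ vanishes.
Cofactor expansion gives det = -3*c.
Solving -3*c = 0 yields c = 0.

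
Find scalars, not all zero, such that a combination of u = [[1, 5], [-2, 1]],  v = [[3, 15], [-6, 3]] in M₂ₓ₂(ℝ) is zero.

Write each element as a vector in ℝ⁴ using {E₁₁, E₁₂, E₂₁, E₂₂}.
Write the vectors as columns of a matrix and find a nonzero vector in its null space.
The free variable yields coefficients (3, -1) (any nonzero multiple also works).

3u - v = 0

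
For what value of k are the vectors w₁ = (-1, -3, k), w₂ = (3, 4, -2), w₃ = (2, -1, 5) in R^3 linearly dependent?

k = 39/11

The set is linearly dependent precisely when det[w₁; w₂; w₃] = 0.
Expanding, det = 39 - 11*k.
Setting this to zero gives k = 39/11.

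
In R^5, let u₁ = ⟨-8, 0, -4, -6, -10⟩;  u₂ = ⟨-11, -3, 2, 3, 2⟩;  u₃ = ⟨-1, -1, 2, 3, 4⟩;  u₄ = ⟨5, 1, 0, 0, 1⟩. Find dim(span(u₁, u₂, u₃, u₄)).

Apply Gaussian elimination to the matrix whose rows are u₁, u₂, u₃, u₄.
Exactly 2 pivots survive; hence the rank is 2.

2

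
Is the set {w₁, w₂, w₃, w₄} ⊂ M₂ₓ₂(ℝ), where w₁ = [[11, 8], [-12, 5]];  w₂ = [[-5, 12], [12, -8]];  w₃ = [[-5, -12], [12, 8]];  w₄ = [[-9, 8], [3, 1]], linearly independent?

linearly independent

Take coordinates with respect to the standard basis {E₁₁, E₁₂, E₂₁, E₂₂}.
The matrix [w₁|w₂|w₃|w₄] has determinant 34008.
A nonzero determinant means the columns are linearly independent.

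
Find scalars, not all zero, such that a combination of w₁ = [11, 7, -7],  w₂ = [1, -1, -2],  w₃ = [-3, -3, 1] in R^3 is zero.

w₁ - 2w₂ + 3w₃ = 0

Solve the homogeneous system with w₁, w₂, w₃ as columns by row-reducing the coefficient matrix.
The free variable yields coefficients (1, -2, 3) (any nonzero multiple also works).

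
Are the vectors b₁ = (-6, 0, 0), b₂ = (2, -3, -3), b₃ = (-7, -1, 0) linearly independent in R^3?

linearly independent

Row-reduce the matrix whose columns are b₁, b₂, b₃.
The reduction yields 3 nonzero rows, so the rank is 3.
Since rank = 3 (the number of vectors), the set is linearly independent.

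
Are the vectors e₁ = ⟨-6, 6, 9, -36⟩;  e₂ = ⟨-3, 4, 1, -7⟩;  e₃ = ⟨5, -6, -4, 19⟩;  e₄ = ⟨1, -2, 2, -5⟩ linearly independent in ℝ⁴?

linearly dependent

Row-reduce the matrix whose columns are e₁, e₂, e₃, e₄.
The reduction yields 2 nonzero rows, so the rank is 2.
Since rank 2 < 4, the set is linearly dependent.
Indeed e₁ + 3e₂ + 3e₃ = 0.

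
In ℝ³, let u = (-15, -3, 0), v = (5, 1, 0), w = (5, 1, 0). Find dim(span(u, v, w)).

Apply Gaussian elimination to the matrix whose rows are u, v, w.
Exactly 1 pivot survives; hence the rank is 1.

dim = 1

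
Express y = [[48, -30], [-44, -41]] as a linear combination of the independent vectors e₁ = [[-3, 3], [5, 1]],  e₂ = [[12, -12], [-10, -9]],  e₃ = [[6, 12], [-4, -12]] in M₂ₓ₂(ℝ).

Take coordinate vectors relative to {E₁₁, E₁₂, E₂₁, E₂₂}.
Solve the system with e₁, e₂, e₃ as columns and y as the right-hand side.
The system has the unique solution (c₁, c₂, c₃) = (-2, 3, 1).

y = -2e₁ + 3e₂ + e₃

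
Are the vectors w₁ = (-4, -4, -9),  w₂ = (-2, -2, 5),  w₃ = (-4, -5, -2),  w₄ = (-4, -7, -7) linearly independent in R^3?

There are 4 vectors in a 3-dimensional space, so they cannot be linearly independent.

linearly dependent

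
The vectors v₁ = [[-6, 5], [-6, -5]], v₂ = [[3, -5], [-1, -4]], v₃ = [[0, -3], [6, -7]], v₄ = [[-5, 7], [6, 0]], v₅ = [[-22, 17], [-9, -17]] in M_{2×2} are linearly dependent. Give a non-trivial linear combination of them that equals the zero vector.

Write each element as a vector in ℝ⁴ using {E₁₁, E₁₂, E₂₁, E₂₂}.
Row-reduce the matrix with v₁, v₂, v₃, v₄, v₅ as columns; the null space gives the coefficients.
The free variable yields coefficients (3, -3, 2, -1, -1) (any nonzero multiple also works).

3v₁ - 3v₂ + 2v₃ - v₄ - v₅ = 0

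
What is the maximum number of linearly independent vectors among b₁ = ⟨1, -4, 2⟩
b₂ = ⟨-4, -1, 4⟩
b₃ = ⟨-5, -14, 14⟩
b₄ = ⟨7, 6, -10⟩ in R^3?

2

Row-reduce the 4×3 matrix with these as rows.
The echelon form has 2 nonzero rows, so the rank is 2.
(With 4 elements in a 3-dimensional space the rank is at most 3.)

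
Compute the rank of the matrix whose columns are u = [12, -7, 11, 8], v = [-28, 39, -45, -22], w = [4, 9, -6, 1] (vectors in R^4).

Row-reduce the 3×4 matrix with these as rows.
The echelon form has 2 nonzero rows, so the rank is 2.

2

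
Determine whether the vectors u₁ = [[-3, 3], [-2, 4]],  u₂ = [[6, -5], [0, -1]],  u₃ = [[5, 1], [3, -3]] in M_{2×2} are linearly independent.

Write each element as a coordinate vector in ℝ⁴ using {E₁₁, E₁₂, E₂₁, E₂₂}.
Row-reduce the matrix whose columns are u₁, u₂, u₃.
The reduction yields 3 nonzero rows, so the rank is 3.
Since rank = 3 (the number of vectors), the set is linearly independent.

linearly independent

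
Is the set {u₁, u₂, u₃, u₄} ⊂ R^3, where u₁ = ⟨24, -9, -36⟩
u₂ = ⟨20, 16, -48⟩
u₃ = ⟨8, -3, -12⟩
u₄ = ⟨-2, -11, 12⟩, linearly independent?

linearly dependent

There are 4 vectors in a 3-dimensional space, so they cannot be linearly independent.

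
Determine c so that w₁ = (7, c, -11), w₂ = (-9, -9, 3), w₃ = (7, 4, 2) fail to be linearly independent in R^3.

Dependence holds iff the 3×3 matrix [w₁ w₂ w₃] is singular.
The determinant works out to 39*c - 507.
This vanishes exactly when c = 13.

c = 13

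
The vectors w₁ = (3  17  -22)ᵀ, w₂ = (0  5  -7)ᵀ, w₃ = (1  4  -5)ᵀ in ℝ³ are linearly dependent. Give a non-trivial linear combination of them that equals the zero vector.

Row-reduce the matrix with w₁, w₂, w₃ as columns; the null space gives the coefficients.
A generator of the null space is (1, -1, -3).

w₁ - w₂ - 3w₃ = 0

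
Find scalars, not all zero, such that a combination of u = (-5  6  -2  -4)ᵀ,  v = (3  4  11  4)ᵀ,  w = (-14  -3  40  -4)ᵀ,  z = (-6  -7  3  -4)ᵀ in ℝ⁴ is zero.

u + 3v - w + 3z = 0

Row-reduce the matrix with u, v, w, z as columns; the null space gives the coefficients.
A generator of the null space is (1, 3, -1, 3).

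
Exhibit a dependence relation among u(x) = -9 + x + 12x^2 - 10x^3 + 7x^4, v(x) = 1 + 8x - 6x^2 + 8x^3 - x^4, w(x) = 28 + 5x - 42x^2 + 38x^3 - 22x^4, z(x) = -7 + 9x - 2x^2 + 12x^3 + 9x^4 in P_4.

Pass to coordinate vectors relative to the basis {1, x, …, x^4}.
Set up α₁u + … + α₄z = 0 and solve the homogeneous system.
One solution (up to scaling) is (3, -1, 1, 0).

3u - v + w = 0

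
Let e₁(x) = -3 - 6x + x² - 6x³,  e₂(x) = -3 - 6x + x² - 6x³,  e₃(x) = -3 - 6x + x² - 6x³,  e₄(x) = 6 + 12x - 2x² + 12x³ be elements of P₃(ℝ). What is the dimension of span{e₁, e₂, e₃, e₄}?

Pass to coordinate vectors with respect to the basis {1, x, …, x³}.
Form the matrix with e₁, e₂, e₃, e₄ as columns and reduce.
Reduction leaves 1 leading entry, giving rank 1.

1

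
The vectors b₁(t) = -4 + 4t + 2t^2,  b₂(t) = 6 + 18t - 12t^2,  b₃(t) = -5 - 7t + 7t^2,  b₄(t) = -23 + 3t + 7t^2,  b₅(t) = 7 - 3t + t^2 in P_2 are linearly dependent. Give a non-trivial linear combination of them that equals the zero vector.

Pass to coordinate vectors relative to the basis {1, t, t^2}.
Write the vectors as columns of a matrix and find a nonzero vector in its null space.
A generator of the null space is (1, -1, -2, 0, 0).

b₁ - b₂ - 2b₃ = 0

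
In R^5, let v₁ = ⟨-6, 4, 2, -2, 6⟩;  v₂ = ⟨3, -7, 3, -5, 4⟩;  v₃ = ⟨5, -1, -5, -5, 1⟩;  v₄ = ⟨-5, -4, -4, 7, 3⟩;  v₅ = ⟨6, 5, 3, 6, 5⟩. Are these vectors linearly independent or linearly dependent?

linearly independent

The matrix [v₁|v₂|v₃|v₄|v₅] has determinant -86704.
A nonzero determinant means the columns are linearly independent.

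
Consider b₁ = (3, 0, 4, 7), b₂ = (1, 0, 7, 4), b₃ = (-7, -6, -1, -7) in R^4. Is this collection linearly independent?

linearly independent

Place the vectors as rows of a 3×4 matrix and reduce to echelon form.
The reduction yields 3 nonzero rows, so the rank is 3.
Since rank = 3 (the number of vectors), the set is linearly independent.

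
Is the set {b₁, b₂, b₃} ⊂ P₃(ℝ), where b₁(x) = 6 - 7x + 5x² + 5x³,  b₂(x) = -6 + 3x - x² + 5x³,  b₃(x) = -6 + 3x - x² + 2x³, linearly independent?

linearly independent

Take coordinates with respect to the standard basis {1, x, …, x³}.
Place the vectors as rows of a 3×4 matrix and reduce to echelon form.
The reduction yields 3 nonzero rows, so the rank is 3.
Since rank = 3 (the number of vectors), the set is linearly independent.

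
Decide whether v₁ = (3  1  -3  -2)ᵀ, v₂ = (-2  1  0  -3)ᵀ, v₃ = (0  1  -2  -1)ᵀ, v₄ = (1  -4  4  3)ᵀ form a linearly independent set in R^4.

The matrix [v₁|v₂|v₃|v₄] has determinant 32.
A nonzero determinant means the columns are linearly independent.

linearly independent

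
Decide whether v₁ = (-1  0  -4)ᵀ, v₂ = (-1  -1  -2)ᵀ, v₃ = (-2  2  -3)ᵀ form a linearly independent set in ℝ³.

linearly independent

Place the vectors as rows of a 3×3 matrix and reduce to echelon form.
The reduction yields 3 nonzero rows, so the rank is 3.
Since rank = 3 (the number of vectors), the set is linearly independent.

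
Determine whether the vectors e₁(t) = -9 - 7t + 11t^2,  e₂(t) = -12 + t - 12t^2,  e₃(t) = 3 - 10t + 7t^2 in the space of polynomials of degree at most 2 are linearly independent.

Write each element as a coordinate vector in ℝ³ using {1, t, t^2}.
The matrix [e₁|e₂|e₃] has determinant 1968.
A nonzero determinant means the columns are linearly independent.

linearly independent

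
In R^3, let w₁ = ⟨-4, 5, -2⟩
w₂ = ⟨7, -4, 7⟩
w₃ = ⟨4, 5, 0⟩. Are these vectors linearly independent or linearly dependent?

linearly independent

The matrix [w₁|w₂|w₃] has determinant 178.
A nonzero determinant means the columns are linearly independent.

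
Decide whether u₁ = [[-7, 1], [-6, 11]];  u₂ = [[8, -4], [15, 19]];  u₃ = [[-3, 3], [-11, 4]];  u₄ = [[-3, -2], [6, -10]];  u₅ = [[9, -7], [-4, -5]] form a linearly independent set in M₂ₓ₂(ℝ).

Take coordinates with respect to the standard basis {E₁₁, E₁₂, E₂₁, E₂₂}.
There are 5 vectors in a 4-dimensional space, so they cannot be linearly independent.

linearly dependent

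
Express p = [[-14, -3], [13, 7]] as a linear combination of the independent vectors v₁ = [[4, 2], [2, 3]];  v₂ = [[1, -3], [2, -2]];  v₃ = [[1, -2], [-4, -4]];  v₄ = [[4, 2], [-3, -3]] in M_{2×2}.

Work in coordinates with respect to the standard basis {E₁₁, E₁₂, E₂₁, E₂₂}.
Since v₁, v₂, v₃, v₄ are independent, the coefficients expressing p are uniquely determined by a linear system.
Back-substitution yields (α₁, …, α₄) = (-2, 1, -3, -1).

p = -2v₁ + v₂ - 3v₃ - v₄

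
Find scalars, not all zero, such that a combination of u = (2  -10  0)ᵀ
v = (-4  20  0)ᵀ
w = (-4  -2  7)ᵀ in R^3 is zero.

2u + v = 0

Solve the homogeneous system with u, v, w as columns by row-reducing the coefficient matrix.
A generator of the null space is (2, 1, 0).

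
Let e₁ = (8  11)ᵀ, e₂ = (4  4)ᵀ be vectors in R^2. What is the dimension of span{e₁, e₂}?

2

Form the matrix with e₁, e₂ as columns and reduce.
The echelon form has 2 nonzero rows, so the rank is 2.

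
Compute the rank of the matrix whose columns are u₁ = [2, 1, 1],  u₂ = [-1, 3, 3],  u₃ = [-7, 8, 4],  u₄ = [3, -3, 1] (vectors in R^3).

Apply Gaussian elimination to the matrix whose rows are u₁, u₂, u₃, u₄.
Exactly 3 pivots survive; hence the rank is 3.
(With 4 elements in a 3-dimensional space the rank is at most 3.)

3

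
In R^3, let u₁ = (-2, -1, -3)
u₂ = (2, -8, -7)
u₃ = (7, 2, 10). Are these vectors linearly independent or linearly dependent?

linearly independent

The matrix [u₁|u₂|u₃] has determinant 21.
A nonzero determinant means the columns are linearly independent.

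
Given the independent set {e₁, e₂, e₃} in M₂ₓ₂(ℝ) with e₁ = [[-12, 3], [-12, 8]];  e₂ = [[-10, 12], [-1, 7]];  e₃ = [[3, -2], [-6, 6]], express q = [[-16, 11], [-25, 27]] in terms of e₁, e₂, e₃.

Work in coordinates with respect to the standard basis {E₁₁, E₁₂, E₂₁, E₂₂}.
Set up the augmented matrix [e₁ | e₂ | e₃ | q] and row-reduce.
Row-reducing the augmented matrix gives the unique coefficients (a₁, a₂, a₃) = (1, 1, 2).

q = e₁ + e₂ + 2e₃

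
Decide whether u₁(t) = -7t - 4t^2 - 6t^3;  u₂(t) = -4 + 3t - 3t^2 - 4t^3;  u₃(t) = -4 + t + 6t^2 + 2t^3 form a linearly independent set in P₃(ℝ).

linearly independent

Write each element as a coordinate vector in ℝ⁴ using {1, t, …, t^3}.
Row-reduce the matrix whose columns are u₁, u₂, u₃.
The reduction yields 3 nonzero rows, so the rank is 3.
Since rank = 3 (the number of vectors), the set is linearly independent.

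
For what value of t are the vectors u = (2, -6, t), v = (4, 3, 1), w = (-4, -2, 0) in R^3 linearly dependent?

t = -7

Dependence holds iff the 3×3 matrix [u v w] is singular.
Cofactor expansion gives det = 4*t + 28.
Solving 4*t + 28 = 0 yields t = -7.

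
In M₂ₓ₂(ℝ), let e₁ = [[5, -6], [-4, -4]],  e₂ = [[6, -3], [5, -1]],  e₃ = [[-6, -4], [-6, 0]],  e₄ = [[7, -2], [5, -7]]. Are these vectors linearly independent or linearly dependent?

linearly independent

Take coordinates with respect to the standard basis {E₁₁, E₁₂, E₂₁, E₂₂}.
The matrix [e₁|e₂|e₃|e₄] has determinant -1830.
A nonzero determinant means the columns are linearly independent.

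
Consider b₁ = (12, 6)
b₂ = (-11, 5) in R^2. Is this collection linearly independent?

Row-reduce the matrix whose columns are b₁, b₂.
The reduction yields 2 nonzero rows, so the rank is 2.
Since rank = 2 (the number of vectors), the set is linearly independent.

linearly independent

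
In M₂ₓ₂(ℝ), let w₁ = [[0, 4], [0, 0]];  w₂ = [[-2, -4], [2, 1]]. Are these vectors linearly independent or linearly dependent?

linearly independent

Write each element as a coordinate vector in ℝ⁴ using {E₁₁, E₁₂, E₂₁, E₂₂}.
Row-reduce the matrix whose columns are w₁, w₂.
The reduction yields 2 nonzero rows, so the rank is 2.
Since rank = 2 (the number of vectors), the set is linearly independent.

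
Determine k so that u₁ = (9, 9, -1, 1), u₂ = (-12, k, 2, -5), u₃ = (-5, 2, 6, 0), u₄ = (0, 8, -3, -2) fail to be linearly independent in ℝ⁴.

Place the vectors as rows of a 4×4 matrix; dependence ⇔ determinant zero.
Cofactor expansion gives det = 1245 - 83*k.
Solving 1245 - 83*k = 0 yields k = 15.

k = 15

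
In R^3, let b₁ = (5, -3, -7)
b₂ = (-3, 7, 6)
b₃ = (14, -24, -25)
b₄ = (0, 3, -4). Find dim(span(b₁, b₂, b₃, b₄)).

Row-reduce the 4×3 matrix with these as rows.
Reduction leaves 3 leading entries, giving rank 3.
(With 4 elements in a 3-dimensional space the rank is at most 3.)

dim = 3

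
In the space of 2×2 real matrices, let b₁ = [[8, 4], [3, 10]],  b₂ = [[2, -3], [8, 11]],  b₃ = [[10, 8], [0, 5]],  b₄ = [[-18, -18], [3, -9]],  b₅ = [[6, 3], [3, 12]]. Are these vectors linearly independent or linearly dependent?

Take coordinates with respect to the standard basis {E₁₁, E₁₂, E₂₁, E₂₂}.
There are 5 vectors in a 4-dimensional space, so they cannot be linearly independent.

linearly dependent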